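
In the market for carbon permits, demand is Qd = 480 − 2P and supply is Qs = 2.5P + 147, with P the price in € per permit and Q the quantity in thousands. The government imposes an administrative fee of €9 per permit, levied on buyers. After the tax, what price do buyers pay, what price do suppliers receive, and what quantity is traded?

Buyers pay €79; suppliers receive €70; quantity = 322.

Before the tax: set 480 − 2P = 2.5P + 147 → P* = €74, Q* = 332.
With the tax collected from buyers, demand (in seller-price terms) shifts: Qd = 480 − 2(P + 9).
New equilibrium: buyers pay €79, suppliers receive €70, Q = 322. (Wedge: Pb − Ps = 9.)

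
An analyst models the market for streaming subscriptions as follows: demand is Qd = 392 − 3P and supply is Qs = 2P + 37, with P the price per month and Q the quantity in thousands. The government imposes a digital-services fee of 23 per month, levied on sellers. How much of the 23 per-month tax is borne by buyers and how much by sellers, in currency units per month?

Before the tax: set 392 − 3P = 2P + 37 → P* = 71, Q* = 179.
With the tax collected from sellers, supply shifts: Qs = 2(P − 23) + 37.
New equilibrium: buyers pay 80.2, sellers receive 57.2, Q = 151.4. (Wedge: Pb − Ps = 23.)
Burden on buyers: 9.2; on sellers: 13.8. (They sum to 23.)

Buyers bear 9.2 per month; sellers bear 13.8 per month.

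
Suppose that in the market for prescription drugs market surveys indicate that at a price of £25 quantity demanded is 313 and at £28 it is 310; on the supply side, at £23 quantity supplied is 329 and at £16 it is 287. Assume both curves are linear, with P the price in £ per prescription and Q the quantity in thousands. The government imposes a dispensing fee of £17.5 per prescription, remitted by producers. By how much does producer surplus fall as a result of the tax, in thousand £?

Producer surplus falls by £773.75 thousand.

Demand slope: (310 − 313)/(28 − 25) = -1, so Qd = 338 − P.
Supply slope: (287 − 329)/(16 − 23) = 6, so Qs = 6P + 191.
Before the tax: set 338 − P = 6P + 191 → P* = £21, Q* = 317.
With the tax collected from producers, supply shifts: Qs = 6(P − 17.5) + 191.
Solving gives Q = 302 with consumers paying £36 and producers receiving £18.5 (the £17.5 wedge).
ΔPS is the trapezoid between Q = 302 and Q = 317 of height £2.5: ½ · (317 + 302) · 2.5 = £773.75.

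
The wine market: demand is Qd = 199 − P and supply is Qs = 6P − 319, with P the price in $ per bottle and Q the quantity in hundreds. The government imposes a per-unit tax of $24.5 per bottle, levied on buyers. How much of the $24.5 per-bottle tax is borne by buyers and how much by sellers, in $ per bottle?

Before the tax: set 199 − P = 6P − 319 → P* = $74, Q* = 125.
With the tax collected from buyers, demand (in seller-price terms) shifts: Qd = 199 − (P + 24.5).
Solving gives Q = 104 with buyers paying $95 and sellers receiving $70.5 (the $24.5 wedge).
Burden on buyers: $21; on sellers: $3.5. (They sum to $24.5.)
The less price-elastic side of the market bears the larger share of a per-unit tax.

Buyers bear $21 per bottle; sellers bear $3.5 per bottle.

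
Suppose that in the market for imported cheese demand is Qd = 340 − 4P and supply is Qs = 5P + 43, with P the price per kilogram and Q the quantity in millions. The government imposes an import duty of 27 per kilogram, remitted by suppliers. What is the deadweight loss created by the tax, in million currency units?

Before the tax: set 340 − 4P = 5P + 43 → P* = 33, Q* = 208.
With the tax collected from suppliers, supply shifts: Qs = 5(P − 27) + 43.
New equilibrium: consumers pay 48, suppliers receive 21, Q = 148. (Wedge: Pb − Ps = 27.)
Quantity falls by |ΔQ| = |208 − 148| = 60.
DWL = ½ · t · |ΔQ| = ½ · 27 · 60 = 810.

Deadweight loss = 810 million.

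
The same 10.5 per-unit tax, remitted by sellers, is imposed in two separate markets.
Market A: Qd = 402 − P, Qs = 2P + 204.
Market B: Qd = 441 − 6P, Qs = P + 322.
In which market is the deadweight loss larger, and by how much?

Market A: pre-tax P* = 66, Q* = 336; post-tax Q = 329; deadweight loss = 36.75.
Market B: pre-tax P* = 17, Q* = 339; post-tax Q = 330; deadweight loss = 47.25.
Difference: 36.75 vs 47.25 → market B is larger by 10.5.

Market B, by 10.5.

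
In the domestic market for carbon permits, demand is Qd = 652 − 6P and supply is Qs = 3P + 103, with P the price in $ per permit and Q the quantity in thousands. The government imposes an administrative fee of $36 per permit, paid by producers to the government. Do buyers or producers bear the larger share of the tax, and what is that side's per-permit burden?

Without the tax, 652 − 6P = 3P + 103 gives 9P = 549, so P* = $61 and Q* = 286.
With the tax collected from producers, supply shifts: Qs = 3(P − 36) + 103.
Solving gives Q = 214 with buyers paying $73 and producers receiving $37 (the $36 wedge).
Per-permit burden: buyers $12, producers $24.
Producers take the larger share because supply is less price-elastic here (demand slope 6 vs supply slope 3).

Producers bear the larger share: $24 per permit.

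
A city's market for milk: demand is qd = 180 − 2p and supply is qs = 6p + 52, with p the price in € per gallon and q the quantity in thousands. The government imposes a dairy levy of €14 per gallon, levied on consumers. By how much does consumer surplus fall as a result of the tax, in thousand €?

Without the tax, 180 − 2p = 6p + 52 gives 8p = 128, so p* = €16 and q* = 148.
With the tax collected from consumers, demand (in seller-price terms) shifts: qd = 180 − 2(p + 14).
New equilibrium: consumers pay €26.5, sellers receive €12.5, q = 127. (Wedge: pb − ps = 14.)
ΔCS is the trapezoid between Q = 127 and Q = 148 of height €10.5: ½ · (148 + 127) · 10.5 = €1443.75.

Consumer surplus falls by €1443.75 thousand.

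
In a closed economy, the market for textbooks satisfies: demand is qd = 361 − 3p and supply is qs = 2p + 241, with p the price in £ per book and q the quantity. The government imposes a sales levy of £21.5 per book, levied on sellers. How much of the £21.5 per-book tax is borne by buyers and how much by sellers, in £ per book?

Without the tax, 361 − 3p = 2p + 241 gives 5p = 120, so p* = £24 and q* = 289.
With the tax collected from sellers, supply shifts: qs = 2(p − 21.5) + 241.
Solving gives q = 263.2 with buyers paying £32.6 and sellers receiving £11.1 (the £21.5 wedge).
Burden on buyers: £8.6; on sellers: £12.9. (They sum to £21.5.)
The less price-elastic side of the market bears the larger share of a per-unit tax.

Buyers bear £8.6 per book; sellers bear £12.9 per book.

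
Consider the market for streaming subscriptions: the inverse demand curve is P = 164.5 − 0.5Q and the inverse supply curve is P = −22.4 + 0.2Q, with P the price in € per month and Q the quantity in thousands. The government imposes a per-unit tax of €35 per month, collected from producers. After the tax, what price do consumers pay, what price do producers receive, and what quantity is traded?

Inverting to Q(P) form: Qd = 329 − 2P; Qs = 5P + 112.
Before the tax: set 329 − 2P = 5P + 112 → P* = €31, Q* = 267.
With the tax collected from producers, supply shifts: Qs = 5(P − 35) + 112.
Solving gives Q = 217 with consumers paying €56 and producers receiving €21 (the €35 wedge).
The less price-elastic side of the market bears the larger share of a per-unit tax.

Consumers pay €56; producers receive €21; quantity = 217.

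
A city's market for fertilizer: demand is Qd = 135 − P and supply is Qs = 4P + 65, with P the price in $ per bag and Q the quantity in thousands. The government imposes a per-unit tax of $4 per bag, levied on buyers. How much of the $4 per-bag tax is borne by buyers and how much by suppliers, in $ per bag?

Buyers bear $3.2 per bag; suppliers bear $0.8 per bag.

Without the tax, 135 − P = 4P + 65 gives 5P = 70, so P* = $14 and Q* = 121.
With the tax collected from buyers, demand (in seller-price terms) shifts: Qd = 135 − (P + 4).
Solving gives Q = 117.8 with buyers paying $17.2 and suppliers receiving $13.2 (the $4 wedge).
Burden on buyers: $3.2; on suppliers: $0.8. (They sum to $4.)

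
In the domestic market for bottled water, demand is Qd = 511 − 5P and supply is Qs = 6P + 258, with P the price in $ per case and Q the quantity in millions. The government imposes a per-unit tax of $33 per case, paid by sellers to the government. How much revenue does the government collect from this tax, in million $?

Without the tax, 511 − 5P = 6P + 258 gives 11P = 253, so P* = $23 and Q* = 396.
With the tax collected from sellers, supply shifts: Qs = 6(P − 33) + 258.
Solving gives Q = 306 with consumers paying $41 and sellers receiving $8 (the $33 wedge).
Revenue = t · Q = 33 · 306 = $10098.

Tax revenue = $10098 million.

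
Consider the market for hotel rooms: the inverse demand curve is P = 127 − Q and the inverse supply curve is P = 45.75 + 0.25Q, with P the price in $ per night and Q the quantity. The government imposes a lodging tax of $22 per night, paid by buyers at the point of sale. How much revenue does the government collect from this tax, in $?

Inverting to Q(P) form: Qd = 127 − P; Qs = 4P − 183.
Without the tax, 127 − P = 4P − 183 gives 5P = 310, so P* = $62 and Q* = 65.
With the tax collected from buyers, demand (in seller-price terms) shifts: Qd = 127 − (P + 22).
New equilibrium: buyers pay $79.6, sellers receive $57.6, Q = 47.4. (Wedge: Pb − Ps = 22.)
Revenue = t · Q = 22 · 47.4 = $1042.8.

Tax revenue = $1042.8.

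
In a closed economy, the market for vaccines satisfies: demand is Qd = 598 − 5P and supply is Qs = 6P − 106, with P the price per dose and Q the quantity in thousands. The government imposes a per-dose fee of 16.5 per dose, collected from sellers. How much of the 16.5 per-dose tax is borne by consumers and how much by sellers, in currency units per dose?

Before the tax: set 598 − 5P = 6P − 106 → P* = 64, Q* = 278.
With the tax collected from sellers, supply shifts: Qs = 6(P − 16.5) − 106.
New equilibrium: consumers pay 73, sellers receive 56.5, Q = 233. (Wedge: Pb − Ps = 16.5.)
Burden on consumers: 9; on sellers: 7.5. (They sum to 16.5.)
The less price-elastic side of the market bears the larger share of a per-unit tax.

Consumers bear 9 per dose; sellers bear 7.5 per dose.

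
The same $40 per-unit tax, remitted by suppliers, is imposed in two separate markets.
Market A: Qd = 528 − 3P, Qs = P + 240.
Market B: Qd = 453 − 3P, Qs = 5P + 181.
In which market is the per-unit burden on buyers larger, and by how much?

Market B, by $15.

Market A: pre-tax P* = $72, Q* = 312; post-tax Q = 282; per-unit burden on buyers = $10.
Market B: pre-tax P* = $34, Q* = 351; post-tax Q = 276; per-unit burden on buyers = $25.
Difference: $10 vs $25 → market B is larger by $15.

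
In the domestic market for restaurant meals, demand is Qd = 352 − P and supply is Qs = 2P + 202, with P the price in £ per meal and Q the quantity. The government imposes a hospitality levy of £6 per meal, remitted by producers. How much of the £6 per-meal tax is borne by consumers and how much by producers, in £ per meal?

Before the tax: set 352 − P = 2P + 202 → P* = £50, Q* = 302.
With the tax collected from producers, supply shifts: Qs = 2(P − 6) + 202.
New equilibrium: consumers pay £54, producers receive £48, Q = 298. (Wedge: Pb − Ps = 6.)
Burden on consumers: £4; on producers: £2. (They sum to £6.)
The less price-elastic side of the market bears the larger share of a per-unit tax.

Consumers bear £4 per meal; producers bear £2 per meal.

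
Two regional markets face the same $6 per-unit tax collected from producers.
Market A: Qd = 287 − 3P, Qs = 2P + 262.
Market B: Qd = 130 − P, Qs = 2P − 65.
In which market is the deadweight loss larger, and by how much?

Market A, by $9.6.

Market A: pre-tax P* = $5, Q* = 272; post-tax Q = 264.8; deadweight loss = $21.6.
Market B: pre-tax P* = $65, Q* = 65; post-tax Q = 61; deadweight loss = $12.
Difference: $21.6 vs $12 → market A is larger by $9.6.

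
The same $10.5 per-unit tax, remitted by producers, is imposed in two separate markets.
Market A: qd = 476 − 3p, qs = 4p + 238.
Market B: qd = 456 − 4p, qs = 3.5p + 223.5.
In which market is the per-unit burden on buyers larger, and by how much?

Market A: pre-tax p* = $34, q* = 374; post-tax q = 356; per-unit burden on buyers = $6.
Market B: pre-tax p* = $31, q* = 332; post-tax q = 312.4; per-unit burden on buyers = $4.9.
Difference: $6 vs $4.9 → market A is larger by $1.1.

Market A, by $1.1.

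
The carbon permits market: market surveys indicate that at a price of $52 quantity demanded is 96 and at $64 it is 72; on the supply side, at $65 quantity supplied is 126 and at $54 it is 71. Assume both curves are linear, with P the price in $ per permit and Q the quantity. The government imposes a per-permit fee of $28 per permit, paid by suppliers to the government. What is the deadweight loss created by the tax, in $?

Demand slope: (72 − 96)/(64 − 52) = -2, so Qd = 200 − 2P.
Supply slope: (71 − 126)/(54 − 65) = 5, so Qs = 5P − 199.
Without the tax, 200 − 2P = 5P − 199 gives 7P = 399, so P* = $57 and Q* = 86.
With the tax collected from suppliers, supply shifts: Qs = 5(P − 28) − 199.
Solving gives Q = 46 with buyers paying $77 and suppliers receiving $49 (the $28 wedge).
Quantity falls by |ΔQ| = |86 − 46| = 40.
DWL = ½ · t · |ΔQ| = ½ · 28 · 40 = $560.

Deadweight loss = $560.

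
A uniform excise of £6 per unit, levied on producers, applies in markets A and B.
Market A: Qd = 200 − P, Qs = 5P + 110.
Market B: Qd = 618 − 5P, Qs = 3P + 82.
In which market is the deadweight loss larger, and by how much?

Market B, by £18.75.

Market A: pre-tax P* = £15, Q* = 185; post-tax Q = 180; deadweight loss = £15.
Market B: pre-tax P* = £67, Q* = 283; post-tax Q = 271.75; deadweight loss = £33.75.
Difference: £15 vs £33.75 → market B is larger by £18.75.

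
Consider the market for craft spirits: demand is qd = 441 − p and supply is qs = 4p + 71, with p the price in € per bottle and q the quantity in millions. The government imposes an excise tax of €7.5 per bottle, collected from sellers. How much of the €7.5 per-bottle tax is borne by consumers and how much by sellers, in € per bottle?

Consumers bear €6 per bottle; sellers bear €1.5 per bottle.

Before the tax: set 441 − p = 4p + 71 → p* = €74, q* = 367.
With the tax collected from sellers, supply shifts: qs = 4(p − 7.5) + 71.
Solving gives q = 361 with consumers paying €80 and sellers receiving €72.5 (the €7.5 wedge).
Burden on consumers: €6; on sellers: €1.5. (They sum to €7.5.)
The less price-elastic side of the market bears the larger share of a per-unit tax.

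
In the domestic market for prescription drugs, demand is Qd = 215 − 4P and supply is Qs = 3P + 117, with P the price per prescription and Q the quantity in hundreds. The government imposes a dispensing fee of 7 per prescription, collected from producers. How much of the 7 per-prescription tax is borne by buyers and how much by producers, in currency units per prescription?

Without the tax, 215 − 4P = 3P + 117 gives 7P = 98, so P* = 14 and Q* = 159.
With the tax collected from producers, supply shifts: Qs = 3(P − 7) + 117.
New equilibrium: buyers pay 17, producers receive 10, Q = 147. (Wedge: Pb − Ps = 7.)
Burden on buyers: 3; on producers: 4. (They sum to 7.)
The less price-elastic side of the market bears the larger share of a per-unit tax.

Buyers bear 3 per prescription; producers bear 4 per prescription.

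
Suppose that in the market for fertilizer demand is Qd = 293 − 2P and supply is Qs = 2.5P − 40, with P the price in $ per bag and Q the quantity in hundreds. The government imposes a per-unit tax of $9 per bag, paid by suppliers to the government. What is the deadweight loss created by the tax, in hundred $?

Without the tax, 293 − 2P = 2.5P − 40 gives 4.5P = 333, so P* = $74 and Q* = 145.
With the tax collected from suppliers, supply shifts: Qs = 2.5(P − 9) − 40.
New equilibrium: consumers pay $79, suppliers receive $70, Q = 135. (Wedge: Pb − Ps = 9.)
Quantity falls by |ΔQ| = |145 − 135| = 10.
DWL = ½ · t · |ΔQ| = ½ · 9 · 10 = $45.

Deadweight loss = $45 hundred.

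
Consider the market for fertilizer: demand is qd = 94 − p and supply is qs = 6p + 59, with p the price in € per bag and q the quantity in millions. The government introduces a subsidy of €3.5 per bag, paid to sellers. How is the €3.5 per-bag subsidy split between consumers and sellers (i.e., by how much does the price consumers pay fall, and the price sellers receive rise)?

Consumers gain €3 per bag; sellers gain €0.5 per bag.

Before the subsidy: set 94 − p = 6p + 59 → p* = €5, q* = 89.
With a per-unit subsidy paid to sellers, each receives p + 3.5 per unit sold, so supply becomes qs = 6(p + 3.5) + 59.
Solving gives q = 92 with consumers paying €2 and sellers receiving €5.5 (the €3.5 wedge).
Gain to consumers: €3; to sellers: €0.5. (They sum to €3.5.)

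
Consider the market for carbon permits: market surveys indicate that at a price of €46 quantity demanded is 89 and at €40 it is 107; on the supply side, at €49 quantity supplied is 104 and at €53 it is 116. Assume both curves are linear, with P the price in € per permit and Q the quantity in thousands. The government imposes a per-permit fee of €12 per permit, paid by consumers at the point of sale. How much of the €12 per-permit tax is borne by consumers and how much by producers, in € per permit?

Consumers bear €6 per permit; producers bear €6 per permit.

Demand slope: (107 − 89)/(40 − 46) = -3, so Qd = 227 − 3P.
Supply slope: (116 − 104)/(53 − 49) = 3, so Qs = 3P − 43.
Before the tax: set 227 − 3P = 3P − 43 → P* = €45, Q* = 92.
With the tax collected from consumers, demand (in seller-price terms) shifts: Qd = 227 − 3(P + 12).
New equilibrium: consumers pay €51, producers receive €39, Q = 74. (Wedge: Pb − Ps = 12.)
Burden on consumers: €6; on producers: €6. (They sum to €12.)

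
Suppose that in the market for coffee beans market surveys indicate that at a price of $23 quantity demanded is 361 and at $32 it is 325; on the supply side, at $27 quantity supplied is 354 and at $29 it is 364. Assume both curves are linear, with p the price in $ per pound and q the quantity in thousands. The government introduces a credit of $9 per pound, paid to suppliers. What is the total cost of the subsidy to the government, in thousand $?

Government outlay = $3321 thousand.

Demand slope: (325 − 361)/(32 − 23) = -4, so qd = 453 − 4p.
Supply slope: (364 − 354)/(29 − 27) = 5, so qs = 5p + 219.
Without the subsidy, 453 − 4p = 5p + 219 gives 9p = 234, so p* = $26 and q* = 349.
With a per-unit subsidy paid to suppliers, each receives p + 9 per unit sold, so supply becomes qs = 5(p + 9) + 219.
Solving gives q = 369 with consumers paying $21 and suppliers receiving $30 (the $9 wedge).
Outlay = t · Q = 9 · 369 = $3321.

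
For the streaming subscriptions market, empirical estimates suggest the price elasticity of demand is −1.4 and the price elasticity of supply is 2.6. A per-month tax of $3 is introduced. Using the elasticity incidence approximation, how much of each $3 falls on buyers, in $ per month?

Incidence ratio: buyers' share ≈ εs / (εs + |εd|) = 2.6 / (2.6 + 1.4) = 0.65.
So buyers bear ≈ 0.65 × $3 = $1.95; sellers bear $1.05.

Buyers bear ≈ $1.95 per month.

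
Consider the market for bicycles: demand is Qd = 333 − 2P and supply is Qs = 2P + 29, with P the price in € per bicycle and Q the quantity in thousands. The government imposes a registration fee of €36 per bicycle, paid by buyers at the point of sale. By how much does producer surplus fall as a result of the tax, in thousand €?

Without the tax, 333 − 2P = 2P + 29 gives 4P = 304, so P* = €76 and Q* = 181.
With the tax collected from buyers, demand (in seller-price terms) shifts: Qd = 333 − 2(P + 36).
New equilibrium: buyers pay €94, producers receive €58, Q = 145. (Wedge: Pb − Ps = 36.)
ΔPS is the trapezoid between Q = 145 and Q = 181 of height €18: ½ · (181 + 145) · 18 = €2934.

Producer surplus falls by €2934 thousand.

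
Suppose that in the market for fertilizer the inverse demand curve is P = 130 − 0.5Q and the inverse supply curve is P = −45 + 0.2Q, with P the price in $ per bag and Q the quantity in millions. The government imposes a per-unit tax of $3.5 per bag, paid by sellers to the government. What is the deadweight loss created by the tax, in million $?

Rewrite in direct form: Qd = 260 − 2P and Qs = 5P + 225.
Before the tax: set 260 − 2P = 5P + 225 → P* = $5, Q* = 250.
With the tax collected from sellers, supply shifts: Qs = 5(P − 3.5) + 225.
New equilibrium: consumers pay $7.5, sellers receive $4, Q = 245. (Wedge: Pb − Ps = 3.5.)
Quantity falls by |ΔQ| = |250 − 245| = 5.
DWL = ½ · t · |ΔQ| = ½ · 3.5 · 5 = $8.75.

Deadweight loss = $8.75 million.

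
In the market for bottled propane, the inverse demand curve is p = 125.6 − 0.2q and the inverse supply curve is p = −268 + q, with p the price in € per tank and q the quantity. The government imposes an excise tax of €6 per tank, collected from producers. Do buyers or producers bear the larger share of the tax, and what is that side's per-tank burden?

Rewrite in direct form: qd = 628 − 5p and qs = p + 268.
Before the tax: set 628 − 5p = p + 268 → p* = €60, q* = 328.
With the tax collected from producers, supply shifts: qs = (p − 6) + 268.
Solving gives q = 323 with buyers paying €61 and producers receiving €55 (the €6 wedge).
Per-tank burden: buyers €1, producers €5.
Producers take the larger share because supply is less price-elastic here (demand slope 5 vs supply slope 1).

Producers bear the larger share: €5 per tank.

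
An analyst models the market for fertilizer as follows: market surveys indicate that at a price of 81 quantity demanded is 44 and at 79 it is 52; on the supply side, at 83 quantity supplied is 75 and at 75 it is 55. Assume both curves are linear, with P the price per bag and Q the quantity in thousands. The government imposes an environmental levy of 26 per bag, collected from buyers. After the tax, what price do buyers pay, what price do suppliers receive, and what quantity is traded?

Demand slope: (52 − 44)/(79 − 81) = -4, so Qd = 368 − 4P.
Supply slope: (55 − 75)/(75 − 83) = 2.5, so Qs = 2.5P − 132.5.
Without the tax, 368 − 4P = 2.5P − 132.5 gives 6.5P = 500.5, so P* = 77 and Q* = 60.
With the tax collected from buyers, demand (in seller-price terms) shifts: Qd = 368 − 4(P + 26).
Solving gives Q = 20 with buyers paying 87 and suppliers receiving 61 (the 26 wedge).

Buyers pay 87; suppliers receive 61; quantity = 20.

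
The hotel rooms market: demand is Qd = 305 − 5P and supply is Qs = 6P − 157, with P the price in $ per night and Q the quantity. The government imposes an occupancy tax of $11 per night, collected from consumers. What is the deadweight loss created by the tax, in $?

Deadweight loss = $165.

Without the tax, 305 − 5P = 6P − 157 gives 11P = 462, so P* = $42 and Q* = 95.
With the tax collected from consumers, demand (in seller-price terms) shifts: Qd = 305 − 5(P + 11).
Solving gives Q = 65 with consumers paying $48 and sellers receiving $37 (the $11 wedge).
Quantity falls by |ΔQ| = |95 − 65| = 30.
DWL = ½ · t · |ΔQ| = ½ · 11 · 30 = $165.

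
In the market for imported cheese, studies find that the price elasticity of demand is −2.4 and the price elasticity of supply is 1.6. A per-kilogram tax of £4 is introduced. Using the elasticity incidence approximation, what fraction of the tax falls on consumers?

Incidence ratio: consumers' share ≈ εs / (εs + |εd|) = 1.6 / (1.6 + 2.4) = 0.4.
Supply is the less elastic side, so consumers bear the smaller share.

Consumers' share ≈ 0.4.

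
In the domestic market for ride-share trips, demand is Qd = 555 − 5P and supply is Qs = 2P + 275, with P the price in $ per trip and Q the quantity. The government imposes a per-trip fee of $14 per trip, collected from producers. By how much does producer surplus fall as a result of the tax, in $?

Before the tax: set 555 − 5P = 2P + 275 → P* = $40, Q* = 355.
With the tax collected from producers, supply shifts: Qs = 2(P − 14) + 275.
Solving gives Q = 335 with buyers paying $44 and producers receiving $30 (the $14 wedge).
ΔPS is the trapezoid between Q = 335 and Q = 355 of height $10: ½ · (355 + 335) · 10 = $3450.

Producer surplus falls by $3450.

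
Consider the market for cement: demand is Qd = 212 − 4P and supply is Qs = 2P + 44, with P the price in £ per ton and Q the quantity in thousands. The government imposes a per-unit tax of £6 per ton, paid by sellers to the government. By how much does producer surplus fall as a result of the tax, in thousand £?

Without the tax, 212 − 4P = 2P + 44 gives 6P = 168, so P* = £28 and Q* = 100.
With the tax collected from sellers, supply shifts: Qs = 2(P − 6) + 44.
Solving gives Q = 92 with consumers paying £30 and sellers receiving £24 (the £6 wedge).
ΔPS is the trapezoid between Q = 92 and Q = 100 of height £4: ½ · (100 + 92) · 4 = £384.

Producer surplus falls by £384 thousand.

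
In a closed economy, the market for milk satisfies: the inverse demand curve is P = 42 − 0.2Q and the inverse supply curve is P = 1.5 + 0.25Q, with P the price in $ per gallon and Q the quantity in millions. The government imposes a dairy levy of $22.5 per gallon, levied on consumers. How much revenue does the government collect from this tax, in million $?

Tax revenue = $900 million.

Rewrite in direct form: Qd = 210 − 5P and Qs = 4P − 6.
Before the tax: set 210 − 5P = 4P − 6 → P* = $24, Q* = 90.
With the tax collected from consumers, demand (in seller-price terms) shifts: Qd = 210 − 5(P + 22.5).
New equilibrium: consumers pay $34, producers receive $11.5, Q = 40. (Wedge: Pb − Ps = 22.5.)
Revenue = t · Q = 22.5 · 40 = $900.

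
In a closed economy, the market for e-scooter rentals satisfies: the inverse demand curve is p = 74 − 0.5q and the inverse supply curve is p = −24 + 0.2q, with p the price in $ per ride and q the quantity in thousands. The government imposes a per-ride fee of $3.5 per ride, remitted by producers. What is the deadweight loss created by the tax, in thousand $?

Inverting to q(p) form: qd = 148 − 2p; qs = 5p + 120.
Before the tax: set 148 − 2p = 5p + 120 → p* = $4, q* = 140.
With the tax collected from producers, supply shifts: qs = 5(p − 3.5) + 120.
New equilibrium: consumers pay $6.5, producers receive $3, q = 135. (Wedge: pb − ps = 3.5.)
Quantity falls by |ΔQ| = |140 − 135| = 5.
DWL = ½ · t · |ΔQ| = ½ · 3.5 · 5 = $8.75.

Deadweight loss = $8.75 thousand.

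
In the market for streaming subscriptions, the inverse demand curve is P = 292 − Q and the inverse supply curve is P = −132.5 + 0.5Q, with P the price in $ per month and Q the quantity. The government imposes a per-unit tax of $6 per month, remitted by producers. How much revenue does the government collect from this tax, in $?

Tax revenue = $1674.

Inverting to Q(P) form: Qd = 292 − P; Qs = 2P + 265.
Without the tax, 292 − P = 2P + 265 gives 3P = 27, so P* = $9 and Q* = 283.
With the tax collected from producers, supply shifts: Qs = 2(P − 6) + 265.
New equilibrium: consumers pay $13, producers receive $7, Q = 279. (Wedge: Pb − Ps = 6.)
Revenue = t · Q = 6 · 279 = $1674.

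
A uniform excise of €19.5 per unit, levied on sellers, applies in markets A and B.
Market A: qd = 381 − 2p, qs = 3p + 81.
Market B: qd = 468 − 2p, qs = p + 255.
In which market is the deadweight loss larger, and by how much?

Market A: pre-tax p* = €60, q* = 261; post-tax q = 237.6; deadweight loss = €228.15.
Market B: pre-tax p* = €71, q* = 326; post-tax q = 313; deadweight loss = €126.75.
Difference: €228.15 vs €126.75 → market A is larger by €101.4.

Market A, by €101.4.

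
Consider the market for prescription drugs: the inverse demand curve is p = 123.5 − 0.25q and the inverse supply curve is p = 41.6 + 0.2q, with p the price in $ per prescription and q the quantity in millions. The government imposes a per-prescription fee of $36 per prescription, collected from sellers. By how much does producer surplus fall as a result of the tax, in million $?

Producer surplus falls by $2272 million.

Rewrite in direct form: qd = 494 − 4p and qs = 5p − 208.
Before the tax: set 494 − 4p = 5p − 208 → p* = $78, q* = 182.
With the tax collected from sellers, supply shifts: qs = 5(p − 36) − 208.
Solving gives q = 102 with buyers paying $98 and sellers receiving $62 (the $36 wedge).
ΔPS is the trapezoid between Q = 102 and Q = 182 of height $16: ½ · (182 + 102) · 16 = $2272.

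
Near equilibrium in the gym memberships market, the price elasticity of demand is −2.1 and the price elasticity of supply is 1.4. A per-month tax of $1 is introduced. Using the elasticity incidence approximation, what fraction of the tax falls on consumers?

Incidence ratio: consumers' share ≈ εs / (εs + |εd|) = 1.4 / (1.4 + 2.1) = 0.4.
Supply is the less elastic side, so consumers bear the smaller share.

Consumers' share ≈ 0.4.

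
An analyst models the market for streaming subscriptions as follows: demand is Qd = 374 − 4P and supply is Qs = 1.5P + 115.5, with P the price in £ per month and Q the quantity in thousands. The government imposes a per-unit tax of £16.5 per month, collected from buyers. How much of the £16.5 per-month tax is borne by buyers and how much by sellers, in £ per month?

Buyers bear £4.5 per month; sellers bear £12 per month.

Before the tax: set 374 − 4P = 1.5P + 115.5 → P* = £47, Q* = 186.
With the tax collected from buyers, demand (in seller-price terms) shifts: Qd = 374 − 4(P + 16.5).
Solving gives Q = 168 with buyers paying £51.5 and sellers receiving £35 (the £16.5 wedge).
Burden on buyers: £4.5; on sellers: £12. (They sum to £16.5.)
The less price-elastic side of the market bears the larger share of a per-unit tax.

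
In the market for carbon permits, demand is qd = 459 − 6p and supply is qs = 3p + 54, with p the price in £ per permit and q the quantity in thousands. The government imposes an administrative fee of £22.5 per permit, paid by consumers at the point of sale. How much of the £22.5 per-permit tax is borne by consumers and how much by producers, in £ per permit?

Consumers bear £7.5 per permit; producers bear £15 per permit.

Before the tax: set 459 − 6p = 3p + 54 → p* = £45, q* = 189.
With the tax collected from consumers, demand (in seller-price terms) shifts: qd = 459 − 6(p + 22.5).
Solving gives q = 144 with consumers paying £52.5 and producers receiving £30 (the £22.5 wedge).
Burden on consumers: £7.5; on producers: £15. (They sum to £22.5.)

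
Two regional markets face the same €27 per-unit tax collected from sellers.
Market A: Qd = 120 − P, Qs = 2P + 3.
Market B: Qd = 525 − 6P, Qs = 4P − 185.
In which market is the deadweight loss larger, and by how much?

Market B, by €631.8.

Market A: pre-tax P* = €39, Q* = 81; post-tax Q = 63; deadweight loss = €243.
Market B: pre-tax P* = €71, Q* = 99; post-tax Q = 34.2; deadweight loss = €874.8.
Difference: €243 vs €874.8 → market B is larger by €631.8.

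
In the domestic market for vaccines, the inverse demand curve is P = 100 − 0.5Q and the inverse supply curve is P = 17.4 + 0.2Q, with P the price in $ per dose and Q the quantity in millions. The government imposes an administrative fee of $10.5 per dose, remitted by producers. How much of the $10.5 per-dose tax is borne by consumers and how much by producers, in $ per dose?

Consumers bear $7.5 per dose; producers bear $3 per dose.

Inverting to Q(P) form: Qd = 200 − 2P; Qs = 5P − 87.
Before the tax: set 200 − 2P = 5P − 87 → P* = $41, Q* = 118.
With the tax collected from producers, supply shifts: Qs = 5(P − 10.5) − 87.
Solving gives Q = 103 with consumers paying $48.5 and producers receiving $38 (the $10.5 wedge).
Burden on consumers: $7.5; on producers: $3. (They sum to $10.5.)
The less price-elastic side of the market bears the larger share of a per-unit tax.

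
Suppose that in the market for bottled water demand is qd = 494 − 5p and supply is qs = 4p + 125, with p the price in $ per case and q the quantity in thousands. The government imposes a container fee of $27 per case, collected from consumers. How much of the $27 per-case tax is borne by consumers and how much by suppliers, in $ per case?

Consumers bear $12 per case; suppliers bear $15 per case.

Without the tax, 494 − 5p = 4p + 125 gives 9p = 369, so p* = $41 and q* = 289.
With the tax collected from consumers, demand (in seller-price terms) shifts: qd = 494 − 5(p + 27).
Solving gives q = 229 with consumers paying $53 and suppliers receiving $26 (the $27 wedge).
Burden on consumers: $12; on suppliers: $15. (They sum to $27.)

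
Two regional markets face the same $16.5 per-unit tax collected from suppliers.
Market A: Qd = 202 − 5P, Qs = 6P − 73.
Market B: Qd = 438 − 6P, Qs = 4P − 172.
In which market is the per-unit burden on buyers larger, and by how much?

Market A, by $2.4.

Market A: pre-tax P* = $25, Q* = 77; post-tax Q = 32; per-unit burden on buyers = $9.
Market B: pre-tax P* = $61, Q* = 72; post-tax Q = 32.4; per-unit burden on buyers = $6.6.
Difference: $9 vs $6.6 → market A is larger by $2.4.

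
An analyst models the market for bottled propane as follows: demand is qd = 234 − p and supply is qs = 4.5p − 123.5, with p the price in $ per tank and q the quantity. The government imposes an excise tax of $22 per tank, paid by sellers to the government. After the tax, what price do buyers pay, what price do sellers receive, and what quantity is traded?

Buyers pay $83; sellers receive $61; quantity = 151.

Before the tax: set 234 − p = 4.5p − 123.5 → p* = $65, q* = 169.
With the tax collected from sellers, supply shifts: qs = 4.5(p − 22) − 123.5.
New equilibrium: buyers pay $83, sellers receive $61, q = 151. (Wedge: pb − ps = 22.)
The less price-elastic side of the market bears the larger share of a per-unit tax.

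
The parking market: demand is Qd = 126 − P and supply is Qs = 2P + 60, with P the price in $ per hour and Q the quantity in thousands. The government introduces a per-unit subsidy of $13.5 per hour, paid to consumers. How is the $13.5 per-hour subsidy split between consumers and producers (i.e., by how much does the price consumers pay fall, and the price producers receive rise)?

Consumers gain $9 per hour; producers gain $4.5 per hour.

Without the subsidy, 126 − P = 2P + 60 gives 3P = 66, so P* = $22 and Q* = 104.
With a per-unit subsidy paid to consumers, each effectively pays P − 13.5, so demand becomes Qd = 126 − (P − 13.5).
Solving gives Q = 113 with consumers paying $13 and producers receiving $26.5 (the $13.5 wedge).
Gain to consumers: $9; to producers: $4.5. (They sum to $13.5.)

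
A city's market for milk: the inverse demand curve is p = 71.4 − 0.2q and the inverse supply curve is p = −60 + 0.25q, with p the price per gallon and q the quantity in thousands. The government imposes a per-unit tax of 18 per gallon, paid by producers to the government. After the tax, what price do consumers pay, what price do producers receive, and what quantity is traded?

Inverting to q(p) form: qd = 357 − 5p; qs = 4p + 240.
Before the tax: set 357 − 5p = 4p + 240 → p* = 13, q* = 292.
With the tax collected from producers, supply shifts: qs = 4(p − 18) + 240.
New equilibrium: consumers pay 21, producers receive 3, q = 252. (Wedge: pb − ps = 18.)

Consumers pay 21; producers receive 3; quantity = 252.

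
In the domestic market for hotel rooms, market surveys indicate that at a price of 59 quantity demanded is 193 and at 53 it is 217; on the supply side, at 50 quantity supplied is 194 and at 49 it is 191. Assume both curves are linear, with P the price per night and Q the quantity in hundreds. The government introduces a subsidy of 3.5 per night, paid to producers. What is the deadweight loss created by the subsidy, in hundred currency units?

Deadweight loss = 10.5 hundred.

Demand slope: (217 − 193)/(53 − 59) = -4, so Qd = 429 − 4P.
Supply slope: (191 − 194)/(49 − 50) = 3, so Qs = 3P + 44.
Without the subsidy, 429 − 4P = 3P + 44 gives 7P = 385, so P* = 55 and Q* = 209.
With a per-unit subsidy paid to producers, each receives P + 3.5 per unit sold, so supply becomes Qs = 3(P + 3.5) + 44.
Solving gives Q = 215 with consumers paying 53.5 and producers receiving 57 (the 3.5 wedge).
Quantity rises by |ΔQ| = |209 − 215| = 6.
DWL = ½ · t · |ΔQ| = ½ · 3.5 · 6 = 10.5.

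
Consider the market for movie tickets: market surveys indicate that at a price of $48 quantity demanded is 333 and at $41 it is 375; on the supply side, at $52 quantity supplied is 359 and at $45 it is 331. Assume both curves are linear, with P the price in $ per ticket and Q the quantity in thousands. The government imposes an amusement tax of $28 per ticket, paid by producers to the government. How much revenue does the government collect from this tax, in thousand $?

Tax revenue = $7610.4 thousand.

Demand slope: (375 − 333)/(41 − 48) = -6, so Qd = 621 − 6P.
Supply slope: (331 − 359)/(45 − 52) = 4, so Qs = 4P + 151.
Without the tax, 621 − 6P = 4P + 151 gives 10P = 470, so P* = $47 and Q* = 339.
With the tax collected from producers, supply shifts: Qs = 4(P − 28) + 151.
Solving gives Q = 271.8 with consumers paying $58.2 and producers receiving $30.2 (the $28 wedge).
Revenue = t · Q = 28 · 271.8 = $7610.4.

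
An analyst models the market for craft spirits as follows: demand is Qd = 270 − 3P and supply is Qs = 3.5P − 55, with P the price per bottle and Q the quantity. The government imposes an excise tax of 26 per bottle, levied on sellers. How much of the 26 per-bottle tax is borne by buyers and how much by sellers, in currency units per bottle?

Without the tax, 270 − 3P = 3.5P − 55 gives 6.5P = 325, so P* = 50 and Q* = 120.
With the tax collected from sellers, supply shifts: Qs = 3.5(P − 26) − 55.
Solving gives Q = 78 with buyers paying 64 and sellers receiving 38 (the 26 wedge).
Burden on buyers: 14; on sellers: 12. (They sum to 26.)

Buyers bear 14 per bottle; sellers bear 12 per bottle.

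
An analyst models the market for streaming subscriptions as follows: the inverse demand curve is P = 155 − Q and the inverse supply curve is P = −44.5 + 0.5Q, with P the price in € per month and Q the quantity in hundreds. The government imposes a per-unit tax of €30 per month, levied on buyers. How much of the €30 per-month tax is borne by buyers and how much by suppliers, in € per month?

Buyers bear €20 per month; suppliers bear €10 per month.

Rewrite in direct form: Qd = 155 − P and Qs = 2P + 89.
Before the tax: set 155 − P = 2P + 89 → P* = €22, Q* = 133.
With the tax collected from buyers, demand (in seller-price terms) shifts: Qd = 155 − (P + 30).
Solving gives Q = 113 with buyers paying €42 and suppliers receiving €12 (the €30 wedge).
Burden on buyers: €20; on suppliers: €10. (They sum to €30.)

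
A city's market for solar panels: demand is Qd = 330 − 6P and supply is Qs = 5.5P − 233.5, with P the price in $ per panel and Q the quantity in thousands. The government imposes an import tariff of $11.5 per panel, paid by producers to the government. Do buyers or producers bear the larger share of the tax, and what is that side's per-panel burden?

Producers bear the larger share: $6 per panel.

Before the tax: set 330 − 6P = 5.5P − 233.5 → P* = $49, Q* = 36.
With the tax collected from producers, supply shifts: Qs = 5.5(P − 11.5) − 233.5.
Solving gives Q = 3 with buyers paying $54.5 and producers receiving $43 (the $11.5 wedge).
Per-panel burden: buyers $5.5, producers $6.
Producers take the larger share because supply is less price-elastic here (demand slope 6 vs supply slope 5.5).
The less price-elastic side of the market bears the larger share of a per-unit tax.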